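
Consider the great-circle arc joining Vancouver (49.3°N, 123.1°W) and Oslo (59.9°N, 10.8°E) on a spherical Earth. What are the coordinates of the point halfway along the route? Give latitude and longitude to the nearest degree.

≈ (74°N, 73°W)

Convert each endpoint to a unit vector on the sphere (x = cos φ cos λ, y = cos φ sin λ, z = sin φ).
The central angle between the endpoints is δ = arccos(p₁·p₂) ≈ 1.127 rad (64.6°).
Interpolate at f = 1/2 with slerp weights a = sin((1−f)δ)/sin δ ≈ 0.591, b = sin(fδ)/sin δ ≈ 0.591.
p = a·p₁ + b·p₂ ≈ (0.081, -0.268, 0.960); φ = arcsin(p_z) ≈ 73.77°, λ = atan2(p_y, p_x) ≈ -73.20°.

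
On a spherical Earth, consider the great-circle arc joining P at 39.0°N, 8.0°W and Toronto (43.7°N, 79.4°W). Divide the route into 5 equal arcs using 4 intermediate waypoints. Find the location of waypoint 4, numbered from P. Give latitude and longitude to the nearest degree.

≈ 47°N, 65°W

The haversine formula gives a central angle δ ≈ 0.910 rad (52.1°) between the endpoints.
Interpolate at f = 4/5 with slerp weights a = sin((1−f)δ)/sin δ ≈ 0.229, b = sin(fδ)/sin δ ≈ 0.843.
p = a·p₁ + b·p₂ ≈ (0.288, -0.624, 0.727); φ = arcsin(p_z) ≈ 46.59°, λ = atan2(p_y, p_x) ≈ -65.18°.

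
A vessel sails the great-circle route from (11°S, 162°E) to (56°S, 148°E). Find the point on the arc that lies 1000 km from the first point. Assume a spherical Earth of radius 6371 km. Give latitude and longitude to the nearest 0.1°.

≈ (19.8°S, 160.2°E)

Convert each endpoint to a unit vector on the sphere (x = cos φ cos λ, y = cos φ sin λ, z = sin φ).
The central angle between the endpoints is δ = arccos(p₁·p₂) ≈ 0.808 rad (46.3°). The total great-circle distance is δ·R ≈ 0.808 × 6371 ≈ 5149 km, so the target fraction is f = 1000/5149 ≈ 0.194.
Interpolate at f ≈ 0.194 with slerp weights a = sin((1−f)δ)/sin δ ≈ 0.838, b = sin(fδ)/sin δ ≈ 0.216.
p = a·p₁ + b·p₂ ≈ (-0.885, 0.318, -0.339); φ = arcsin(p_z) ≈ -19.83°, λ = atan2(p_y, p_x) ≈ 160.22°.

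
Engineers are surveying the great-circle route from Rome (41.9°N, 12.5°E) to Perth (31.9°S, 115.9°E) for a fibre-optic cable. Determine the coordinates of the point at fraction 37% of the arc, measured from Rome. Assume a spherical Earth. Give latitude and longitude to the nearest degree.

≈ 19°N, 57°E

Write both endpoints as unit vectors p₁, p₂ with components (cos φ cos λ, cos φ sin λ, sin φ).
The central angle between the endpoints is δ = arccos(p₁·p₂) ≈ 2.094 rad (120.0°).
Interpolate at f = 0.37 with slerp weights a = sin((1−f)δ)/sin δ ≈ 1.118, b = sin(fδ)/sin δ ≈ 0.807.
p = a·p₁ + b·p₂ ≈ (0.513, 0.797, 0.320); φ = arcsin(p_z) ≈ 18.66°, λ = atan2(p_y, p_x) ≈ 57.23°.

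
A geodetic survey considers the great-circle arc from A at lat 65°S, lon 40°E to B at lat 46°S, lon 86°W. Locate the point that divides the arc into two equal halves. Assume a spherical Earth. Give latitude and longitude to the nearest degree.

≈ lat 71°S, lon 49°W

From cos δ = sin φ₁ sin φ₂ + cos φ₁ cos φ₂ cos Δλ, the central angle is δ ≈ 1.071 rad (61.4°).
Interpolate at f = 1/2 with slerp weights a = sin((1−f)δ)/sin δ ≈ 0.581, b = sin(fδ)/sin δ ≈ 0.581.
p = a·p₁ + b·p₂ ≈ (0.216, -0.245, -0.945); φ = arcsin(p_z) ≈ -70.92°, λ = atan2(p_y, p_x) ≈ -48.54°.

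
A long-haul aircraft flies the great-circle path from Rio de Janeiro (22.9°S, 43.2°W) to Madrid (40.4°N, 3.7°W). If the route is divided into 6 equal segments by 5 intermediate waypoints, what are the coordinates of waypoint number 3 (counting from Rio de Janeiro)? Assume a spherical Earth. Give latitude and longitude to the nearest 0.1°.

Write both endpoints as unit vectors p₁, p₂ with components (cos φ cos λ, cos φ sin λ, sin φ).
The central angle between the endpoints is δ = arccos(p₁·p₂) ≈ 1.277 rad (73.2°).
Interpolate at f = 3/6 with slerp weights a = sin((1−f)δ)/sin δ ≈ 0.623, b = sin(fδ)/sin δ ≈ 0.623.
p = a·p₁ + b·p₂ ≈ (0.891, -0.423, 0.161); φ = arcsin(p_z) ≈ 9.28°, λ = atan2(p_y, p_x) ≈ -25.40°.

≈ 9.3°N, 25.4°W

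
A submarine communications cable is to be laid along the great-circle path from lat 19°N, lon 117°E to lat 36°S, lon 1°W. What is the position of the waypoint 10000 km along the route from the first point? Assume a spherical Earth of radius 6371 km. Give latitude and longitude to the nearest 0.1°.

From cos δ = sin φ₁ sin φ₂ + cos φ₁ cos φ₂ cos Δλ, the central angle is δ ≈ 2.154 rad (123.4°). The total great-circle distance is δ·R ≈ 2.154 × 6371 ≈ 13721 km, so the target fraction is f = 10000/13721 ≈ 0.729.
Interpolate at f ≈ 0.729 with slerp weights a = sin((1−f)δ)/sin δ ≈ 0.661, b = sin(fδ)/sin δ ≈ 1.198.
p = a·p₁ + b·p₂ ≈ (0.685, 0.540, -0.489); φ = arcsin(p_z) ≈ -29.28°, λ = atan2(p_y, p_x) ≈ 38.21°.

≈ lat 29.3°S, lon 38.2°E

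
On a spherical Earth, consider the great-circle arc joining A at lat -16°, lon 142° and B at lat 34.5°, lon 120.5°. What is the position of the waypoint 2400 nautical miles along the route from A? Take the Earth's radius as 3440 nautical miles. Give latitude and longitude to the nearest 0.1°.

Write both endpoints as unit vectors p₁, p₂ with components (cos φ cos λ, cos φ sin λ, sin φ).
The central angle between the endpoints is δ = arccos(p₁·p₂) ≈ 0.951 rad (54.5°). The total great-circle distance is δ·R ≈ 0.951 × 3440 ≈ 3271 nmi, so the target fraction is f = 2400/3271 ≈ 0.734.
Interpolate at f ≈ 0.734 with slerp weights a = sin((1−f)δ)/sin δ ≈ 0.308, b = sin(fδ)/sin δ ≈ 0.789.
p = a·p₁ + b·p₂ ≈ (-0.563, 0.743, 0.362); φ = arcsin(p_z) ≈ 21.24°, λ = atan2(p_y, p_x) ≈ 127.18°.

≈ lat 21.2°, lon 127.2°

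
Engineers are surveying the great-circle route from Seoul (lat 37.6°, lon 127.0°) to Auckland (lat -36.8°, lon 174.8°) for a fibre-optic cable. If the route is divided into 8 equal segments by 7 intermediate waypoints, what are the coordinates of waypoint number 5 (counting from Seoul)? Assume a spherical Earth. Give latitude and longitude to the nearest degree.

Write both endpoints as unit vectors p₁, p₂ with components (cos φ cos λ, cos φ sin λ, sin φ).
The central angle between the endpoints is δ = arccos(p₁·p₂) ≈ 1.510 rad (86.5°).
Interpolate at f = 5/8 with slerp weights a = sin((1−f)δ)/sin δ ≈ 0.537, b = sin(fδ)/sin δ ≈ 0.811.
p = a·p₁ + b·p₂ ≈ (-0.903, 0.399, -0.158); φ = arcsin(p_z) ≈ -9.09°, λ = atan2(p_y, p_x) ≈ 156.17°.

≈ lat -9°, lon 156°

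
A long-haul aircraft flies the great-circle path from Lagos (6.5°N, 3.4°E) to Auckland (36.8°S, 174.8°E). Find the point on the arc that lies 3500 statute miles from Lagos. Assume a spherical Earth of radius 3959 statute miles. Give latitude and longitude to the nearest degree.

≈ 43°S, 17°E

Convert each endpoint to a unit vector on the sphere (x = cos φ cos λ, y = cos φ sin λ, z = sin φ).
The central angle between the endpoints is δ = arccos(p₁·p₂) ≈ 2.595 rad (148.7°). The total great-circle distance is δ·R ≈ 2.595 × 3959 ≈ 10275 mi, so the target fraction is f = 3500/10275 ≈ 0.341.
Interpolate at f ≈ 0.341 with slerp weights a = sin((1−f)δ)/sin δ ≈ 1.906, b = sin(fδ)/sin δ ≈ 1.488.
p = a·p₁ + b·p₂ ≈ (0.703, 0.220, -0.676); φ = arcsin(p_z) ≈ -42.52°, λ = atan2(p_y, p_x) ≈ 17.39°.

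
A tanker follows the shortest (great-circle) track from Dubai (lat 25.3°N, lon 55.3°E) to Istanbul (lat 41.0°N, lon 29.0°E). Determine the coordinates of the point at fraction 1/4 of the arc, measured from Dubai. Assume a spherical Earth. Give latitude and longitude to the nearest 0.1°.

≈ lat 29.7°N, lon 49.6°E

The haversine formula gives a central angle δ ≈ 0.469 rad (26.9°) between the endpoints.
Interpolate at f = 1/4 with slerp weights a = sin((1−f)δ)/sin δ ≈ 0.762, b = sin(fδ)/sin δ ≈ 0.259.
p = a·p₁ + b·p₂ ≈ (0.563, 0.661, 0.496); φ = arcsin(p_z) ≈ 29.71°, λ = atan2(p_y, p_x) ≈ 49.58°.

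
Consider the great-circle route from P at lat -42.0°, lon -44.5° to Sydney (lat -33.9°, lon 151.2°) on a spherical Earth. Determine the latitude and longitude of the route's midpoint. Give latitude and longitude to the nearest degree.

Write both endpoints as unit vectors p₁, p₂ with components (cos φ cos λ, cos φ sin λ, sin φ).
The central angle between the endpoints is δ = arccos(p₁·p₂) ≈ 1.793 rad (102.7°).
Interpolate at f = 1/2 with slerp weights a = sin((1−f)δ)/sin δ ≈ 0.801, b = sin(fδ)/sin δ ≈ 0.801.
p = a·p₁ + b·p₂ ≈ (-0.158, -0.097, -0.983); φ = arcsin(p_z) ≈ -79.32°, λ = atan2(p_y, p_x) ≈ -148.48°.

≈ lat -79°, lon -148°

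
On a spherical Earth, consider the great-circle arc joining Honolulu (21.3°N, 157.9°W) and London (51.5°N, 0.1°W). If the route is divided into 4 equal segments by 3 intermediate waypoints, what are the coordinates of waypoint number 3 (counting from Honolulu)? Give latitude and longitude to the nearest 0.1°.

≈ (73.4°N, 34.1°W)

Write both endpoints as unit vectors p₁, p₂ with components (cos φ cos λ, cos φ sin λ, sin φ).
The central angle between the endpoints is δ = arccos(p₁·p₂) ≈ 1.826 rad (104.6°).
Interpolate at f = 3/4 with slerp weights a = sin((1−f)δ)/sin δ ≈ 0.456, b = sin(fδ)/sin δ ≈ 1.013.
p = a·p₁ + b·p₂ ≈ (0.237, -0.161, 0.958); φ = arcsin(p_z) ≈ 73.35°, λ = atan2(p_y, p_x) ≈ -34.15°.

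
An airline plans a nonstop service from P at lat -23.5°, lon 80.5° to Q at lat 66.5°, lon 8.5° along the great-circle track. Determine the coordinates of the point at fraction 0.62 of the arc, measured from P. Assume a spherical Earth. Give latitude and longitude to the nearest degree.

Write both endpoints as unit vectors p₁, p₂ with components (cos φ cos λ, cos φ sin λ, sin φ).
The central angle between the endpoints is δ = arccos(p₁·p₂) ≈ 1.826 rad (104.6°).
Interpolate at f = 0.62 with slerp weights a = sin((1−f)δ)/sin δ ≈ 0.661, b = sin(fδ)/sin δ ≈ 0.936.
p = a·p₁ + b·p₂ ≈ (0.469, 0.653, 0.595); φ = arcsin(p_z) ≈ 36.48°, λ = atan2(p_y, p_x) ≈ 54.31°.

≈ lat 36°, lon 54°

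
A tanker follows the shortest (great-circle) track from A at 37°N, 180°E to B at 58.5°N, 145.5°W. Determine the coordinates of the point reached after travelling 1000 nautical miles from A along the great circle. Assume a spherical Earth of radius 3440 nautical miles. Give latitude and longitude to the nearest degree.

≈ 50°N, 165°W

Write both endpoints as unit vectors p₁, p₂ with components (cos φ cos λ, cos φ sin λ, sin φ).
The central angle between the endpoints is δ = arccos(p₁·p₂) ≈ 0.541 rad (31.0°). The total great-circle distance is δ·R ≈ 0.541 × 3440 ≈ 1862 nmi, so the target fraction is f = 1000/1862 ≈ 0.537.
Interpolate at f ≈ 0.537 with slerp weights a = sin((1−f)δ)/sin δ ≈ 0.481, b = sin(fδ)/sin δ ≈ 0.556.
p = a·p₁ + b·p₂ ≈ (-0.624, -0.165, 0.764); φ = arcsin(p_z) ≈ 49.81°, λ = atan2(p_y, p_x) ≈ -165.22°.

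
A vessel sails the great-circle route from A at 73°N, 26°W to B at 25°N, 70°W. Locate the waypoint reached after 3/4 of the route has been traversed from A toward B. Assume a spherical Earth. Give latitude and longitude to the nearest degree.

Write both endpoints as unit vectors p₁, p₂ with components (cos φ cos λ, cos φ sin λ, sin φ).
The central angle between the endpoints is δ = arccos(p₁·p₂) ≈ 0.934 rad (53.5°).
Interpolate at f = 3/4 with slerp weights a = sin((1−f)δ)/sin δ ≈ 0.288, b = sin(fδ)/sin δ ≈ 0.802.
p = a·p₁ + b·p₂ ≈ (0.324, -0.720, 0.614); φ = arcsin(p_z) ≈ 37.88°, λ = atan2(p_y, p_x) ≈ -65.75°.

≈ 38°N, 66°W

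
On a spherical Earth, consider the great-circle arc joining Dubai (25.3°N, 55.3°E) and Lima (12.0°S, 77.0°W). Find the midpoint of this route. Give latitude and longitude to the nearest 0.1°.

From cos δ = sin φ₁ sin φ₂ + cos φ₁ cos φ₂ cos Δλ, the central angle is δ ≈ 2.324 rad (133.2°).
Interpolate at f = 1/2 with slerp weights a = sin((1−f)δ)/sin δ ≈ 1.258, b = sin(fδ)/sin δ ≈ 1.258.
p = a·p₁ + b·p₂ ≈ (0.924, -0.264, 0.276); φ = arcsin(p_z) ≈ 16.02°, λ = atan2(p_y, p_x) ≈ -15.94°.

≈ (16.0°N, 15.9°W)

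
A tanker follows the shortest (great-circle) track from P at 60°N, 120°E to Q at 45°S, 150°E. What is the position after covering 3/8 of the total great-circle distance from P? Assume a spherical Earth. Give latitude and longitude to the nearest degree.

Convert each endpoint to a unit vector on the sphere (x = cos φ cos λ, y = cos φ sin λ, z = sin φ).
The central angle between the endpoints is δ = arccos(p₁·p₂) ≈ 1.882 rad (107.8°).
Interpolate at f = 3/8 with slerp weights a = sin((1−f)δ)/sin δ ≈ 0.970, b = sin(fδ)/sin δ ≈ 0.681.
p = a·p₁ + b·p₂ ≈ (-0.660, 0.661, 0.358); φ = arcsin(p_z) ≈ 20.98°, λ = atan2(p_y, p_x) ≈ 134.95°.

≈ 21°N, 135°E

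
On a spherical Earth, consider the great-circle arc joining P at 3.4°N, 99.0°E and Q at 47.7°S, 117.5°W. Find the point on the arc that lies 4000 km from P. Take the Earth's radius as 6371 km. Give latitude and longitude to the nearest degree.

Write both endpoints as unit vectors p₁, p₂ with components (cos φ cos λ, cos φ sin λ, sin φ).
The central angle between the endpoints is δ = arccos(p₁·p₂) ≈ 2.194 rad (125.7°). The total great-circle distance is δ·R ≈ 2.194 × 6371 ≈ 13980 km, so the target fraction is f = 4000/13980 ≈ 0.286.
Interpolate at f ≈ 0.286 with slerp weights a = sin((1−f)δ)/sin δ ≈ 1.232, b = sin(fδ)/sin δ ≈ 0.724.
p = a·p₁ + b·p₂ ≈ (-0.417, 0.783, -0.462); φ = arcsin(p_z) ≈ -27.52°, λ = atan2(p_y, p_x) ≈ 118.06°.

≈ 28°S, 118°E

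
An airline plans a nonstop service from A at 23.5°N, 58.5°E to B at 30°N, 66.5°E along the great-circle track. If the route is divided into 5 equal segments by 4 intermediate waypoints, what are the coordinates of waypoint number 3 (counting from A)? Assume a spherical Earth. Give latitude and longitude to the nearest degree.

Convert each endpoint to a unit vector on the sphere (x = cos φ cos λ, y = cos φ sin λ, z = sin φ).
The central angle between the endpoints is δ = arccos(p₁·p₂) ≈ 0.168 rad (9.7°).
Interpolate at f = 3/5 with slerp weights a = sin((1−f)δ)/sin δ ≈ 0.402, b = sin(fδ)/sin δ ≈ 0.602.
p = a·p₁ + b·p₂ ≈ (0.400, 0.792, 0.461); φ = arcsin(p_z) ≈ 27.45°, λ = atan2(p_y, p_x) ≈ 63.19°.

≈ 27°N, 63°E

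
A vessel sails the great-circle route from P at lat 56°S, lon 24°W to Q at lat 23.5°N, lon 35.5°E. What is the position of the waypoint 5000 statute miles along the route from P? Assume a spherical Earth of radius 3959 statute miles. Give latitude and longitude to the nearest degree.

≈ lat 4°N, lon 25°E

The haversine formula gives a central angle δ ≈ 1.641 rad (94.0°) between the endpoints. The total great-circle distance is δ·R ≈ 1.641 × 3959 ≈ 6497 mi, so the target fraction is f = 5000/6497 ≈ 0.770.
Interpolate at f ≈ 0.770 with slerp weights a = sin((1−f)δ)/sin δ ≈ 0.370, b = sin(fδ)/sin δ ≈ 0.955.
p = a·p₁ + b·p₂ ≈ (0.902, 0.425, 0.074); φ = arcsin(p_z) ≈ 4.25°, λ = atan2(p_y, p_x) ≈ 25.20°.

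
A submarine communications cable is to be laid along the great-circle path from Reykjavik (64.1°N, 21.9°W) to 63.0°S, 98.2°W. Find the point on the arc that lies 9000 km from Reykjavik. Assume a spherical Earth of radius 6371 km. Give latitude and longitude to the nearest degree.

≈ 10°S, 64°W

Write both endpoints as unit vectors p₁, p₂ with components (cos φ cos λ, cos φ sin λ, sin φ).
The central angle between the endpoints is δ = arccos(p₁·p₂) ≈ 2.426 rad (139.0°). The total great-circle distance is δ·R ≈ 2.426 × 6371 ≈ 15455 km, so the target fraction is f = 9000/15455 ≈ 0.582.
Interpolate at f ≈ 0.582 with slerp weights a = sin((1−f)δ)/sin δ ≈ 1.293, b = sin(fδ)/sin δ ≈ 1.505.
p = a·p₁ + b·p₂ ≈ (0.427, -0.887, -0.178); φ = arcsin(p_z) ≈ -10.24°, λ = atan2(p_y, p_x) ≈ -64.31°.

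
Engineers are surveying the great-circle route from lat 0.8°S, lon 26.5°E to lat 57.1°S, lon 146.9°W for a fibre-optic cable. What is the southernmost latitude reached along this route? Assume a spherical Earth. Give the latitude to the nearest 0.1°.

The great circle lies in the plane with unit normal n̂ = (p₁ × p₂)/|p₁ × p₂|.
Here n̂_z ≈ -0.073; the vertex latitude is φ_max = arccos|n̂_z| ≈ 85.8°.
Check via Clairaut: cos φ_max = |cos φ₁| · sin C = cos(0.8°)·sin(175.8°) ≈ 0.073, again giving ≈ 85.8°.

≈ 85.8°S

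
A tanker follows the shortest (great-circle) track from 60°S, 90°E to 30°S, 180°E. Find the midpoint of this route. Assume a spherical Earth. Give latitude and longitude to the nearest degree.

≈ 54°S, 150°E

Convert each endpoint to a unit vector on the sphere (x = cos φ cos λ, y = cos φ sin λ, z = sin φ).
The central angle between the endpoints is δ = arccos(p₁·p₂) ≈ 1.123 rad (64.3°).
Interpolate at f = 1/2 with slerp weights a = sin((1−f)δ)/sin δ ≈ 0.591, b = sin(fδ)/sin δ ≈ 0.591.
p = a·p₁ + b·p₂ ≈ (-0.512, 0.295, -0.807); φ = arcsin(p_z) ≈ -53.79°, λ = atan2(p_y, p_x) ≈ 150.00°.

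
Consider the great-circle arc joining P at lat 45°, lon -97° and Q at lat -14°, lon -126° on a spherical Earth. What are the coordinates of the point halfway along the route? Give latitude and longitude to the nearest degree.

≈ lat 16°, lon -114°

The haversine formula gives a central angle δ ≈ 1.127 rad (64.6°) between the endpoints.
Interpolate at f = 1/2 with slerp weights a = sin((1−f)δ)/sin δ ≈ 0.592, b = sin(fδ)/sin δ ≈ 0.592.
p = a·p₁ + b·p₂ ≈ (-0.388, -0.879, 0.275); φ = arcsin(p_z) ≈ 15.97°, λ = atan2(p_y, p_x) ≈ -113.82°.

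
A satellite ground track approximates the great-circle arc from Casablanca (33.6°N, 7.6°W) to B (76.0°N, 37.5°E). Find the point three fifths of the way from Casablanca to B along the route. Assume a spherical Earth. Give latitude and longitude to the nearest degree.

≈ (61°N, 5°E)

Write both endpoints as unit vectors p₁, p₂ with components (cos φ cos λ, cos φ sin λ, sin φ).
The central angle between the endpoints is δ = arccos(p₁·p₂) ≈ 0.824 rad (47.2°).
Interpolate at f = 3/5 with slerp weights a = sin((1−f)δ)/sin δ ≈ 0.441, b = sin(fδ)/sin δ ≈ 0.647.
p = a·p₁ + b·p₂ ≈ (0.488, 0.047, 0.871); φ = arcsin(p_z) ≈ 60.63°, λ = atan2(p_y, p_x) ≈ 5.46°.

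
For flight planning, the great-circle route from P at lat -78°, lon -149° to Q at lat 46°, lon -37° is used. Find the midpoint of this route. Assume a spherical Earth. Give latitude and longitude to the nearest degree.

≈ lat -22°, lon -54°

Convert each endpoint to a unit vector on the sphere (x = cos φ cos λ, y = cos φ sin λ, z = sin φ).
The central angle between the endpoints is δ = arccos(p₁·p₂) ≈ 2.431 rad (139.3°).
Interpolate at f = 1/2 with slerp weights a = sin((1−f)δ)/sin δ ≈ 1.437, b = sin(fδ)/sin δ ≈ 1.437.
p = a·p₁ + b·p₂ ≈ (0.541, -0.754, -0.372); φ = arcsin(p_z) ≈ -21.83°, λ = atan2(p_y, p_x) ≈ -54.36°.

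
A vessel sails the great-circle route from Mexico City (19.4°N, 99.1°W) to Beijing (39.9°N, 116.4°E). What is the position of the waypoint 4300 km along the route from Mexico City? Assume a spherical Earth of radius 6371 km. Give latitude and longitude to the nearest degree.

≈ 51°N, 128°W

From cos δ = sin φ₁ sin φ₂ + cos φ₁ cos φ₂ cos Δλ, the central angle is δ ≈ 1.956 rad (112.1°). The total great-circle distance is δ·R ≈ 1.956 × 6371 ≈ 12464 km, so the target fraction is f = 4300/12464 ≈ 0.345.
Interpolate at f ≈ 0.345 with slerp weights a = sin((1−f)δ)/sin δ ≈ 1.034, b = sin(fδ)/sin δ ≈ 0.674.
p = a·p₁ + b·p₂ ≈ (-0.384, -0.500, 0.776); φ = arcsin(p_z) ≈ 50.91°, λ = atan2(p_y, p_x) ≈ -127.55°.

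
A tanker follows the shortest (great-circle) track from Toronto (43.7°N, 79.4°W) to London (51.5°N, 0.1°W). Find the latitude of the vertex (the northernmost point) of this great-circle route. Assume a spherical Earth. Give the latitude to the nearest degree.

The great circle lies in the plane with unit normal n̂ = (p₁ × p₂)/|p₁ × p₂|.
Here n̂_z ≈ +0.566; the vertex latitude is φ_max = arccos|n̂_z| ≈ 55.5°.
Check via Clairaut: cos φ_max = |cos φ₁| · sin C = cos(43.7°)·sin(51.5°) ≈ 0.566, again giving ≈ 55.5°.

≈ 56°N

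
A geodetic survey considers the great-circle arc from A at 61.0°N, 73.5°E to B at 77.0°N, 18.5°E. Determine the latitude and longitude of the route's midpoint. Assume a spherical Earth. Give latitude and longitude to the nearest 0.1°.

≈ 70.9°N, 56.8°E

Write both endpoints as unit vectors p₁, p₂ with components (cos φ cos λ, cos φ sin λ, sin φ).
The central angle between the endpoints is δ = arccos(p₁·p₂) ≈ 0.416 rad (23.8°).
Interpolate at f = 1/2 with slerp weights a = sin((1−f)δ)/sin δ ≈ 0.511, b = sin(fδ)/sin δ ≈ 0.511.
p = a·p₁ + b·p₂ ≈ (0.179, 0.274, 0.945); φ = arcsin(p_z) ≈ 70.88°, λ = atan2(p_y, p_x) ≈ 56.79°.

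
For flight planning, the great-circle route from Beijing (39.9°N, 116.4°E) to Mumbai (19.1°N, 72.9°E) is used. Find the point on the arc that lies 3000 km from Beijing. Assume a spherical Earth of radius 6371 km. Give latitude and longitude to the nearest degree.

The haversine formula gives a central angle δ ≈ 0.744 rad (42.6°) between the endpoints. The total great-circle distance is δ·R ≈ 0.744 × 6371 ≈ 4740 km, so the target fraction is f = 3000/4740 ≈ 0.633.
Interpolate at f ≈ 0.633 with slerp weights a = sin((1−f)δ)/sin δ ≈ 0.398, b = sin(fδ)/sin δ ≈ 0.670.
p = a·p₁ + b·p₂ ≈ (0.050, 0.879, 0.475); φ = arcsin(p_z) ≈ 28.34°, λ = atan2(p_y, p_x) ≈ 86.73°.

≈ 28°N, 87°E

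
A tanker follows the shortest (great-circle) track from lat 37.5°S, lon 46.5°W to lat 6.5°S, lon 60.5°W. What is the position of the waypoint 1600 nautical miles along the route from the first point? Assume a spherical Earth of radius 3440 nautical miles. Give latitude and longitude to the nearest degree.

≈ lat 13°S, lon 58°W

From cos δ = sin φ₁ sin φ₂ + cos φ₁ cos φ₂ cos Δλ, the central angle is δ ≈ 0.585 rad (33.5°). The total great-circle distance is δ·R ≈ 0.585 × 3440 ≈ 2012 nmi, so the target fraction is f = 1600/2012 ≈ 0.795.
Interpolate at f ≈ 0.795 with slerp weights a = sin((1−f)δ)/sin δ ≈ 0.216, b = sin(fδ)/sin δ ≈ 0.812.
p = a·p₁ + b·p₂ ≈ (0.516, -0.827, -0.224); φ = arcsin(p_z) ≈ -12.93°, λ = atan2(p_y, p_x) ≈ -58.06°.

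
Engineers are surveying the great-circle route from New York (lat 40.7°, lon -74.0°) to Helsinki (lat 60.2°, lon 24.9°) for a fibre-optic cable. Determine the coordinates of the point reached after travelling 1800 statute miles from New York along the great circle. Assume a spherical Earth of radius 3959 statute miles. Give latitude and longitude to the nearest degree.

Convert each endpoint to a unit vector on the sphere (x = cos φ cos λ, y = cos φ sin λ, z = sin φ).
The central angle between the endpoints is δ = arccos(p₁·p₂) ≈ 1.038 rad (59.5°). The total great-circle distance is δ·R ≈ 1.038 × 3959 ≈ 4111 mi, so the target fraction is f = 1800/4111 ≈ 0.438.
Interpolate at f ≈ 0.438 with slerp weights a = sin((1−f)δ)/sin δ ≈ 0.640, b = sin(fδ)/sin δ ≈ 0.510.
p = a·p₁ + b·p₂ ≈ (0.363, -0.360, 0.859); φ = arcsin(p_z) ≈ 59.25°, λ = atan2(p_y, p_x) ≈ -44.69°.

≈ lat 59°, lon -45°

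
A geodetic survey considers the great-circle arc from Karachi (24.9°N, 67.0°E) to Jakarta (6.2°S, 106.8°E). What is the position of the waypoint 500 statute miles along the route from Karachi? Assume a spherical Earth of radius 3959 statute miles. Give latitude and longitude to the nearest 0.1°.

≈ 20.8°N, 73.5°E

Convert each endpoint to a unit vector on the sphere (x = cos φ cos λ, y = cos φ sin λ, z = sin φ).
The central angle between the endpoints is δ = arccos(p₁·p₂) ≈ 0.867 rad (49.7°). The total great-circle distance is δ·R ≈ 0.867 × 3959 ≈ 3431 mi, so the target fraction is f = 500/3431 ≈ 0.146.
Interpolate at f ≈ 0.146 with slerp weights a = sin((1−f)δ)/sin δ ≈ 0.885, b = sin(fδ)/sin δ ≈ 0.165.
p = a·p₁ + b·p₂ ≈ (0.266, 0.896, 0.355); φ = arcsin(p_z) ≈ 20.78°, λ = atan2(p_y, p_x) ≈ 73.46°.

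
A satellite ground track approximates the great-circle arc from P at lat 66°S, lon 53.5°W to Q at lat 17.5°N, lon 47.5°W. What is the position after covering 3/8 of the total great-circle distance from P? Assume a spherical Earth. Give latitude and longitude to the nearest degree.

≈ lat 35°S, lon 50°W

Convert each endpoint to a unit vector on the sphere (x = cos φ cos λ, y = cos φ sin λ, z = sin φ).
The central angle between the endpoints is δ = arccos(p₁·p₂) ≈ 1.459 rad (83.6°).
Interpolate at f = 3/8 with slerp weights a = sin((1−f)δ)/sin δ ≈ 0.796, b = sin(fδ)/sin δ ≈ 0.524.
p = a·p₁ + b·p₂ ≈ (0.530, -0.628, -0.570); φ = arcsin(p_z) ≈ -34.72°, λ = atan2(p_y, p_x) ≈ -49.86°.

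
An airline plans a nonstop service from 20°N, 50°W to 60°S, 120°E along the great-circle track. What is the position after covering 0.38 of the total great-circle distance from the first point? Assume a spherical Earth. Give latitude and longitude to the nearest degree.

≈ 33°S, 43°W

From cos δ = sin φ₁ sin φ₂ + cos φ₁ cos φ₂ cos Δλ, the central angle is δ ≈ 2.432 rad (139.4°).
Interpolate at f = 0.38 with slerp weights a = sin((1−f)δ)/sin δ ≈ 1.533, b = sin(fδ)/sin δ ≈ 1.226.
p = a·p₁ + b·p₂ ≈ (0.619, -0.572, -0.537); φ = arcsin(p_z) ≈ -32.50°, λ = atan2(p_y, p_x) ≈ -42.75°.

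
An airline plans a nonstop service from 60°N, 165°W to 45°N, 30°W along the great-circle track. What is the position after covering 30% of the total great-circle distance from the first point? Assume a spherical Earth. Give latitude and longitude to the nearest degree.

The haversine formula gives a central angle δ ≈ 1.200 rad (68.8°) between the endpoints.
Interpolate at f = 0.30 with slerp weights a = sin((1−f)δ)/sin δ ≈ 0.799, b = sin(fδ)/sin δ ≈ 0.378.
p = a·p₁ + b·p₂ ≈ (-0.154, -0.237, 0.959); φ = arcsin(p_z) ≈ 73.57°, λ = atan2(p_y, p_x) ≈ -123.08°.

≈ 74°N, 123°W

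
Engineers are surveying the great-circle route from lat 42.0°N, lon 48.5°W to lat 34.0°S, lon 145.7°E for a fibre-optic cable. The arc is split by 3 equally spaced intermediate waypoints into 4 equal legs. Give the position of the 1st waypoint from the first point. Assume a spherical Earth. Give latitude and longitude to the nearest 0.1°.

≈ lat 49.0°N, lon 108.6°W

Convert each endpoint to a unit vector on the sphere (x = cos φ cos λ, y = cos φ sin λ, z = sin φ).
The central angle between the endpoints is δ = arccos(p₁·p₂) ≈ 2.902 rad (166.3°).
Interpolate at f = 1/4 with slerp weights a = sin((1−f)δ)/sin δ ≈ 3.465, b = sin(fδ)/sin δ ≈ 2.796.
p = a·p₁ + b·p₂ ≈ (-0.209, -0.622, 0.755); φ = arcsin(p_z) ≈ 48.99°, λ = atan2(p_y, p_x) ≈ -108.58°.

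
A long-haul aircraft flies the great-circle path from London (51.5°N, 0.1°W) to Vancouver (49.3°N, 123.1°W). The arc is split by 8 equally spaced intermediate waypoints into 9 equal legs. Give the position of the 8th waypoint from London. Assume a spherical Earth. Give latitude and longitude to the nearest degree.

Write both endpoints as unit vectors p₁, p₂ with components (cos φ cos λ, cos φ sin λ, sin φ).
The central angle between the endpoints is δ = arccos(p₁·p₂) ≈ 1.189 rad (68.1°).
Interpolate at f = 8/9 with slerp weights a = sin((1−f)δ)/sin δ ≈ 0.142, b = sin(fδ)/sin δ ≈ 0.938.
p = a·p₁ + b·p₂ ≈ (-0.246, -0.513, 0.823); φ = arcsin(p_z) ≈ 55.34°, λ = atan2(p_y, p_x) ≈ -115.61°.

≈ (55°N, 116°W)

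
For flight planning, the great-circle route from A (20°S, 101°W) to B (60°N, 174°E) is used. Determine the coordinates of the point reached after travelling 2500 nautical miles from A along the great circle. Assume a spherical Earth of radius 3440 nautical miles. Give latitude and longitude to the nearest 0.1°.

≈ (16.2°N, 121.9°W)

From cos δ = sin φ₁ sin φ₂ + cos φ₁ cos φ₂ cos Δλ, the central angle is δ ≈ 1.829 rad (104.8°). The total great-circle distance is δ·R ≈ 1.829 × 3440 ≈ 6291 nmi, so the target fraction is f = 2500/6291 ≈ 0.397.
Interpolate at f ≈ 0.397 with slerp weights a = sin((1−f)δ)/sin δ ≈ 0.923, b = sin(fδ)/sin δ ≈ 0.687.
p = a·p₁ + b·p₂ ≈ (-0.507, -0.815, 0.280); φ = arcsin(p_z) ≈ 16.23°, λ = atan2(p_y, p_x) ≈ -121.89°.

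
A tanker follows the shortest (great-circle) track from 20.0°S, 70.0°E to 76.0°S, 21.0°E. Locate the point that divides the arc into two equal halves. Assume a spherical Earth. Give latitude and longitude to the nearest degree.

Convert each endpoint to a unit vector on the sphere (x = cos φ cos λ, y = cos φ sin λ, z = sin φ).
The central angle between the endpoints is δ = arccos(p₁·p₂) ≈ 1.069 rad (61.2°).
Interpolate at f = 1/2 with slerp weights a = sin((1−f)δ)/sin δ ≈ 0.581, b = sin(fδ)/sin δ ≈ 0.581.
p = a·p₁ + b·p₂ ≈ (0.318, 0.563, -0.763); φ = arcsin(p_z) ≈ -49.69°, λ = atan2(p_y, p_x) ≈ 60.56°.

≈ 50°S, 61°E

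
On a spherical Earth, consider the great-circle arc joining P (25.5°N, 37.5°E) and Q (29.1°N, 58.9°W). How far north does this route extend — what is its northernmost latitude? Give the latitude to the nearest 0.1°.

≈ 37.9°N

The great circle lies in the plane with unit normal n̂ = (p₁ × p₂)/|p₁ × p₂|.
Here n̂_z ≈ -0.790; the vertex latitude is φ_max = arccos|n̂_z| ≈ 37.9°.
Check via Clairaut: cos φ_max = |cos φ₁| · sin C = cos(25.5°)·sin(61.0°) ≈ 0.790, again giving ≈ 37.9°.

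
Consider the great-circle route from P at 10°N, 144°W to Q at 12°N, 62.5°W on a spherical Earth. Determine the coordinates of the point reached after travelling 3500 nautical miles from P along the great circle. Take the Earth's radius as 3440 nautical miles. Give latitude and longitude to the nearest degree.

Convert each endpoint to a unit vector on the sphere (x = cos φ cos λ, y = cos φ sin λ, z = sin φ).
The central angle between the endpoints is δ = arccos(p₁·p₂) ≈ 1.391 rad (79.7°). The total great-circle distance is δ·R ≈ 1.391 × 3440 ≈ 4786 nmi, so the target fraction is f = 3500/4786 ≈ 0.731.
Interpolate at f ≈ 0.731 with slerp weights a = sin((1−f)δ)/sin δ ≈ 0.371, b = sin(fδ)/sin δ ≈ 0.865.
p = a·p₁ + b·p₂ ≈ (0.095, -0.965, 0.244); φ = arcsin(p_z) ≈ 14.14°, λ = atan2(p_y, p_x) ≈ -84.39°.

≈ 14°N, 84°W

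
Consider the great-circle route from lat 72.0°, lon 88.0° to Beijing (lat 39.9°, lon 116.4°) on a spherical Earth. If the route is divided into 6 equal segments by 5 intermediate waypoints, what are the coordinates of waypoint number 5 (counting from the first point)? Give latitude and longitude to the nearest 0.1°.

≈ lat 45.5°, lon 114.3°

Convert each endpoint to a unit vector on the sphere (x = cos φ cos λ, y = cos φ sin λ, z = sin φ).
The central angle between the endpoints is δ = arccos(p₁·p₂) ≈ 0.612 rad (35.1°).
Interpolate at f = 5/6 with slerp weights a = sin((1−f)δ)/sin δ ≈ 0.177, b = sin(fδ)/sin δ ≈ 0.850.
p = a·p₁ + b·p₂ ≈ (-0.288, 0.639, 0.714); φ = arcsin(p_z) ≈ 45.53°, λ = atan2(p_y, p_x) ≈ 114.27°.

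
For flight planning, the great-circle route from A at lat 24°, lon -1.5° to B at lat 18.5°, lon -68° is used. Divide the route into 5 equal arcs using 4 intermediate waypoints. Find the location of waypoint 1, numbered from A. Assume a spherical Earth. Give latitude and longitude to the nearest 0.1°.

Write both endpoints as unit vectors p₁, p₂ with components (cos φ cos λ, cos φ sin λ, sin φ).
The central angle between the endpoints is δ = arccos(p₁·p₂) ≈ 1.076 rad (61.7°).
Interpolate at f = 1/5 with slerp weights a = sin((1−f)δ)/sin δ ≈ 0.862, b = sin(fδ)/sin δ ≈ 0.243.
p = a·p₁ + b·p₂ ≈ (0.873, -0.234, 0.428); φ = arcsin(p_z) ≈ 25.31°, λ = atan2(p_y, p_x) ≈ -15.00°.

≈ lat 25.3°, lon -15.0°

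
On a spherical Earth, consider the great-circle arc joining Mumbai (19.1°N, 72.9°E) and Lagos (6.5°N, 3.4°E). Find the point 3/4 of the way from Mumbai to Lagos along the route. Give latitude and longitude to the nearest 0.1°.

Convert each endpoint to a unit vector on the sphere (x = cos φ cos λ, y = cos φ sin λ, z = sin φ).
The central angle between the endpoints is δ = arccos(p₁·p₂) ≈ 1.196 rad (68.5°).
Interpolate at f = 3/4 with slerp weights a = sin((1−f)δ)/sin δ ≈ 0.317, b = sin(fδ)/sin δ ≈ 0.840.
p = a·p₁ + b·p₂ ≈ (0.921, 0.335, 0.199); φ = arcsin(p_z) ≈ 11.46°, λ = atan2(p_y, p_x) ≈ 20.01°.

≈ 11.5°N, 20.0°E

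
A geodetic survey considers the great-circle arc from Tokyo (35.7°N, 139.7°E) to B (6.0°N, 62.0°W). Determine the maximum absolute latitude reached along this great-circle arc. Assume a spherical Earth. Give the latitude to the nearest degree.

≈ 66°N

The great circle lies in the plane with unit normal n̂ = (p₁ × p₂)/|p₁ × p₂|.
Here n̂_z ≈ +0.412; the vertex latitude is φ_max = arccos|n̂_z| ≈ 65.7°.
Check via Clairaut: cos φ_max = |cos φ₁| · sin C = cos(35.7°)·sin(30.5°) ≈ 0.412, again giving ≈ 65.7°.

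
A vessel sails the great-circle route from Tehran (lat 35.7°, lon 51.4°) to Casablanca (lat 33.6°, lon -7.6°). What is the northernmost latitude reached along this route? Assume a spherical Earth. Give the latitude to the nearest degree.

The great circle lies in the plane with unit normal n̂ = (p₁ × p₂)/|p₁ × p₂|.
Here n̂_z ≈ -0.782; the vertex latitude is φ_max = arccos|n̂_z| ≈ 38.5°.

≈ 39°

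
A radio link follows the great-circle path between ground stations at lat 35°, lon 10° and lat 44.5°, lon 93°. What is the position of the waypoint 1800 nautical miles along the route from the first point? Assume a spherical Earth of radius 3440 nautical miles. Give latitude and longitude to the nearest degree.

≈ lat 48°, lon 47°

The haversine formula gives a central angle δ ≈ 1.078 rad (61.8°) between the endpoints. The total great-circle distance is δ·R ≈ 1.078 × 3440 ≈ 3708 nmi, so the target fraction is f = 1800/3708 ≈ 0.485.
Interpolate at f ≈ 0.485 with slerp weights a = sin((1−f)δ)/sin δ ≈ 0.598, b = sin(fδ)/sin δ ≈ 0.567.
p = a·p₁ + b·p₂ ≈ (0.461, 0.489, 0.740); φ = arcsin(p_z) ≈ 47.77°, λ = atan2(p_y, p_x) ≈ 46.69°.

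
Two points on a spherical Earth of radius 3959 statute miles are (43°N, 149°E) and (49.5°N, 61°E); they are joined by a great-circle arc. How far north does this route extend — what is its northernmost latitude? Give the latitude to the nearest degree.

≈ 56°N

The great circle lies in the plane with unit normal n̂ = (p₁ × p₂)/|p₁ × p₂|.
Here n̂_z ≈ -0.562; the vertex latitude is φ_max = arccos|n̂_z| ≈ 55.8°.
Check via Clairaut: cos φ_max = |cos φ₁| · sin C = cos(43.0°)·sin(50.2°) ≈ 0.562, again giving ≈ 55.8°.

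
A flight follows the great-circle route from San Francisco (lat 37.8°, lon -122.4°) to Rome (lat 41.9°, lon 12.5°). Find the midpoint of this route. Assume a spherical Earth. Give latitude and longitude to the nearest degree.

Write both endpoints as unit vectors p₁, p₂ with components (cos φ cos λ, cos φ sin λ, sin φ).
The central angle between the endpoints is δ = arccos(p₁·p₂) ≈ 1.577 rad (90.3°).
Interpolate at f = 1/2 with slerp weights a = sin((1−f)δ)/sin δ ≈ 0.709, b = sin(fδ)/sin δ ≈ 0.709.
p = a·p₁ + b·p₂ ≈ (0.215, -0.359, 0.908); φ = arcsin(p_z) ≈ 65.27°, λ = atan2(p_y, p_x) ≈ -59.07°.

≈ lat 65°, lon -59°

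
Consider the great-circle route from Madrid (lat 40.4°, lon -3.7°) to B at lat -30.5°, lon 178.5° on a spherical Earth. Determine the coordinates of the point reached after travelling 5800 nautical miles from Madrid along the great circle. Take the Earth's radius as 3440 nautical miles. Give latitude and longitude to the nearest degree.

Write both endpoints as unit vectors p₁, p₂ with components (cos φ cos λ, cos φ sin λ, sin φ).
The central angle between the endpoints is δ = arccos(p₁·p₂) ≈ 2.966 rad (169.9°). The total great-circle distance is δ·R ≈ 2.966 × 3440 ≈ 10203 nmi, so the target fraction is f = 5800/10203 ≈ 0.568.
Interpolate at f ≈ 0.568 with slerp weights a = sin((1−f)δ)/sin δ ≈ 5.484, b = sin(fδ)/sin δ ≈ 5.687.
p = a·p₁ + b·p₂ ≈ (-0.730, -0.141, 0.668); φ = arcsin(p_z) ≈ 41.93°, λ = atan2(p_y, p_x) ≈ -169.05°.

≈ lat 42°, lon -169°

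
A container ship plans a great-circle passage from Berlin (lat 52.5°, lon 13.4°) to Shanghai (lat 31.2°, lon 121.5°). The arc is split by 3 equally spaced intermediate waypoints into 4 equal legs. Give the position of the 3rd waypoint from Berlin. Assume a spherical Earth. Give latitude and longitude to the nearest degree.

From cos δ = sin φ₁ sin φ₂ + cos φ₁ cos φ₂ cos Δλ, the central angle is δ ≈ 1.319 rad (75.6°).
Interpolate at f = 3/4 with slerp weights a = sin((1−f)δ)/sin δ ≈ 0.334, b = sin(fδ)/sin δ ≈ 0.863.
p = a·p₁ + b·p₂ ≈ (-0.188, 0.676, 0.712); φ = arcsin(p_z) ≈ 45.41°, λ = atan2(p_y, p_x) ≈ 105.50°.

≈ lat 45°, lon 106°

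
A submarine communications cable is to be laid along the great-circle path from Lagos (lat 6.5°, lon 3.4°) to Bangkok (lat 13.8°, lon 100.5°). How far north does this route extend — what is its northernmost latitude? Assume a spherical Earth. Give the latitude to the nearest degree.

≈ 16°

The great circle lies in the plane with unit normal n̂ = (p₁ × p₂)/|p₁ × p₂|.
Here n̂_z ≈ +0.962; the vertex latitude is φ_max = arccos|n̂_z| ≈ 15.9°.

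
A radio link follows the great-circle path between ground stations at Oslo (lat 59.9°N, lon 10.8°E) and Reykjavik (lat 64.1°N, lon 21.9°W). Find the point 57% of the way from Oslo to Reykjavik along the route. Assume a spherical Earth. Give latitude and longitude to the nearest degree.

≈ lat 63°N, lon 7°W

Write both endpoints as unit vectors p₁, p₂ with components (cos φ cos λ, cos φ sin λ, sin φ).
The central angle between the endpoints is δ = arccos(p₁·p₂) ≈ 0.274 rad (15.7°).
Interpolate at f = 0.57 with slerp weights a = sin((1−f)δ)/sin δ ≈ 0.434, b = sin(fδ)/sin δ ≈ 0.575.
p = a·p₁ + b·p₂ ≈ (0.447, -0.053, 0.893); φ = arcsin(p_z) ≈ 63.25°, λ = atan2(p_y, p_x) ≈ -6.74°.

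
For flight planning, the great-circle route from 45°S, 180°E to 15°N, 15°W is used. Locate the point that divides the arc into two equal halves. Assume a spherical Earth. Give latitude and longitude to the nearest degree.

Write both endpoints as unit vectors p₁, p₂ with components (cos φ cos λ, cos φ sin λ, sin φ).
The central angle between the endpoints is δ = arccos(p₁·p₂) ≈ 2.573 rad (147.4°).
Interpolate at f = 1/2 with slerp weights a = sin((1−f)δ)/sin δ ≈ 1.783, b = sin(fδ)/sin δ ≈ 1.783.
p = a·p₁ + b·p₂ ≈ (0.403, -0.446, -0.799); φ = arcsin(p_z) ≈ -53.07°, λ = atan2(p_y, p_x) ≈ -47.90°.

≈ 53°S, 48°W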